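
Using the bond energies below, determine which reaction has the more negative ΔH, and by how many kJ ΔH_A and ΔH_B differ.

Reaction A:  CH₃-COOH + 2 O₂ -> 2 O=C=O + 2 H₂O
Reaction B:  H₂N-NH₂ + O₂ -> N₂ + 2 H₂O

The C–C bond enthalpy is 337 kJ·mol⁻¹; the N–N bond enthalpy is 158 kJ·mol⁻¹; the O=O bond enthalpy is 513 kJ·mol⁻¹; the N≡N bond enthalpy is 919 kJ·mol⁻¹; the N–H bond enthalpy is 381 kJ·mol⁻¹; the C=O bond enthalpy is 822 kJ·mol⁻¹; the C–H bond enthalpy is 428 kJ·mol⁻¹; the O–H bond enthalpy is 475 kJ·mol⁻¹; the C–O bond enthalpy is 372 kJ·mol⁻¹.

Reaction A:
  Bonds broken (reactants):
    C–C: 1 × 337 = 337
    C–H: 3 × 428 = 1284
    C–O: 1 × 372 = 372
    C=O: 1 × 822 = 822
    O–H: 1 × 475 = 475
    O=O: 2 × 513 = 1026
    Σ(broken) = 4316 kJ
  Bonds formed (products):
    C=O: 4 × 822 = 3288
    O–H: 4 × 475 = 1900
    Σ(formed) = 5188 kJ
  ΔH_A = 4316 − 5188 = −872 kJ
Reaction B:
  Bonds broken (reactants):
    N–H: 4 × 381 = 1524
    N–N: 1 × 158 = 158
    O=O: 1 × 513 = 513
    Σ(broken) = 2195 kJ
  Bonds formed (products):
    N≡N: 1 × 919 = 919
    O–H: 4 × 475 = 1900
    Σ(formed) = 2819 kJ
  ΔH_B = 2195 − 2819 = −624 kJ
ΔH_A − ΔH_B = −248 kJ, so reaction A has the more negative ΔH; |ΔH_A − ΔH_B| = 248 kJ.

Reaction A, by 248 kJ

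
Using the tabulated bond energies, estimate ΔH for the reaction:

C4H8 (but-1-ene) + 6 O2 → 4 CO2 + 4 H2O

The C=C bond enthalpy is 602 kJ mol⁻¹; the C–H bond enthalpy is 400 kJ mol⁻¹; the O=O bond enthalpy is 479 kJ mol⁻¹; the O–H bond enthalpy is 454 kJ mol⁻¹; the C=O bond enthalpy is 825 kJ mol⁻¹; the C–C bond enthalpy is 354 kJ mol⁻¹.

Bonds broken (reactants):
  C–C: 2 × 354 = 708
  C–H: 8 × 400 = 3200
  C=C: 1 × 602 = 602
  O=O: 6 × 479 = 2874
  Σ(broken) = 7384 kJ
Bonds formed (products):
  C=O: 8 × 825 = 6600
  O–H: 8 × 454 = 3632
  Σ(formed) = 10232 kJ
ΔH = Σ(broken) − Σ(formed) = 7384 − 10232 = −2848 kJ

ΔH ≈ −2848 kJ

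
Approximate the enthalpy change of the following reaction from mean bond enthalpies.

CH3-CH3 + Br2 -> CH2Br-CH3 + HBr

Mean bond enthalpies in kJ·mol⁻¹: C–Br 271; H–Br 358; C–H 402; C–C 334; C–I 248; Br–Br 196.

ΔH ≈ −31 kJ

Bonds broken (reactants):
  Br–Br: 1 × 196 = 196
  C–C: 1 × 334 = 334
  C–H: 6 × 402 = 2412
  Σ(broken) = 2942 kJ
Bonds formed (products):
  C–Br: 1 × 271 = 271
  C–C: 1 × 334 = 334
  C–H: 5 × 402 = 2010
  H–Br: 1 × 358 = 358
  Σ(formed) = 2973 kJ
ΔH = Σ(broken) − Σ(formed) = 2942 − 2973 = −31 kJ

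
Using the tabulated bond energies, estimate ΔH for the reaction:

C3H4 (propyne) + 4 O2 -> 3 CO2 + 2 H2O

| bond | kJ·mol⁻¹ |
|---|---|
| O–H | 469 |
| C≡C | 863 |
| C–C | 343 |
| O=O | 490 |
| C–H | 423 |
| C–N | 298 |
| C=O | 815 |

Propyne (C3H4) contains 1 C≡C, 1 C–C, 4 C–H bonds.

Bonds broken (reactants):
  C≡C: 1 × 863 = 863
  C–C: 1 × 343 = 343
  C–H: 4 × 423 = 1692
  O=O: 4 × 490 = 1960
  Σ(broken) = 4858 kJ
Bonds formed (products):
  C=O: 6 × 815 = 4890
  O–H: 4 × 469 = 1876
  Σ(formed) = 6766 kJ
ΔH = Σ(broken) − Σ(formed) = 4858 − 6766 = −1908 kJ

ΔH ≈ −1908 kJ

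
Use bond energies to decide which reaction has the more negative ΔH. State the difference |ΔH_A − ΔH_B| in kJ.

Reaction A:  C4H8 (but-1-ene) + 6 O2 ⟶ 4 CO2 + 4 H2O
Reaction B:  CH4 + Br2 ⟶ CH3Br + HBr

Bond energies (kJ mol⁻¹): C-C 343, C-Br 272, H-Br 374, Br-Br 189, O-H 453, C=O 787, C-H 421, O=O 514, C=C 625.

Reaction A, by 2121 kJ

Reaction A:
  Bonds broken (reactants):
    C-C: 2 × 343 = 686
    C-H: 8 × 421 = 3368
    C=C: 1 × 625 = 625
    O=O: 6 × 514 = 3084
    Σ(broken) = 7763 kJ
  Bonds formed (products):
    C=O: 8 × 787 = 6296
    O-H: 8 × 453 = 3624
    Σ(formed) = 9920 kJ
  ΔH_A = 7763 − 9920 = −2157 kJ
Reaction B:
  Bonds broken (reactants):
    Br-Br: 1 × 189 = 189
    C-H: 4 × 421 = 1684
    Σ(broken) = 1873 kJ
  Bonds formed (products):
    C-Br: 1 × 272 = 272
    C-H: 3 × 421 = 1263
    H-Br: 1 × 374 = 374
    Σ(formed) = 1909 kJ
  ΔH_B = 1873 − 1909 = −36 kJ
ΔH_A − ΔH_B = −2121 kJ, so reaction A has the more negative ΔH; |ΔH_A − ΔH_B| = 2121 kJ.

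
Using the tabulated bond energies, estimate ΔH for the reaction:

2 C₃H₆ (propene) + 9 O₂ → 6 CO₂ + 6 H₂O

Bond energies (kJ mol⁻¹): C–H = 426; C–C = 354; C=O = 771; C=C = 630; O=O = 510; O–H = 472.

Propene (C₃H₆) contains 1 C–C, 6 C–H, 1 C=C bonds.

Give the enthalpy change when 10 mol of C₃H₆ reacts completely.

ΔH = −16230 kJ

Bonds broken (reactants):
  C–C: 2 × 354 = 708
  C–H: 12 × 426 = 5112
  C=C: 2 × 630 = 1260
  O=O: 9 × 510 = 4590
  Σ(broken) = 11670 kJ
Bonds formed (products):
  C=O: 12 × 771 = 9252
  O–H: 12 × 472 = 5664
  Σ(formed) = 14916 kJ
ΔH = Σ(broken) − Σ(formed) = 11670 − 14916 = −3246 kJ
For 5× the reaction as written: 5 × (−3246) = −16230 kJ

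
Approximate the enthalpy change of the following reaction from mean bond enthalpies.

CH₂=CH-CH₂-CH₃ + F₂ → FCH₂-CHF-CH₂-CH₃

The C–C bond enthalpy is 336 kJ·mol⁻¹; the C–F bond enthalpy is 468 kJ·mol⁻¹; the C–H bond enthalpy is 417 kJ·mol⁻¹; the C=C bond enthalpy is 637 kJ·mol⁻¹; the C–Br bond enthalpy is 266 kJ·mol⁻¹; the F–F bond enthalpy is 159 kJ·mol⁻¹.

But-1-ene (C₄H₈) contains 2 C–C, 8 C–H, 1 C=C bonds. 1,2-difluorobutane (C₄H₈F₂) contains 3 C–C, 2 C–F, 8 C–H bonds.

Bonds broken (reactants):
  C–C: 2 × 336 = 672
  C–H: 8 × 417 = 3336
  C=C: 1 × 637 = 637
  F–F: 1 × 159 = 159
  Σ(broken) = 4804 kJ
Bonds formed (products):
  C–C: 3 × 336 = 1008
  C–F: 2 × 468 = 936
  C–H: 8 × 417 = 3336
  Σ(formed) = 5280 kJ
ΔH = Σ(broken) − Σ(formed) = 4804 − 5280 = −476 kJ

ΔH ≈ −476 kJ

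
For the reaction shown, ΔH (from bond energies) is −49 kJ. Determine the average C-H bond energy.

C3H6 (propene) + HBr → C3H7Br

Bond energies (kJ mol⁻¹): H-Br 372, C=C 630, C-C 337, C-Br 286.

D(C-H) ≈ 428 kJ/mol

Let D be the C-H bond energy.
Σ(broken) = 1×337 + 6×D + 1×630 + 1×372 = 1339 + 6D
Σ(formed) = 1×286 + 2×337 + 7×D = 960 + 7D
ΔH = Σ(broken) − Σ(formed) = (1339 + 6D) − (960 + 7D) = +379 − D
Setting this equal to −49 kJ gives D = 428 kJ/mol.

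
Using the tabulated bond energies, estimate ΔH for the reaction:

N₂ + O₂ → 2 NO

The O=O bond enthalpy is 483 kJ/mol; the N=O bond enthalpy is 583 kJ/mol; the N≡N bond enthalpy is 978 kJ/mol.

Bonds broken (reactants):
  N≡N: 1 × 978 = 978
  O=O: 1 × 483 = 483
  Σ(broken) = 1461 kJ
Bonds formed (products):
  N=O: 2 × 583 = 1166
  Σ(formed) = 1166 kJ
ΔH = Σ(broken) − Σ(formed) = 1461 − 1166 = +295 kJ

ΔH ≈ +295 kJ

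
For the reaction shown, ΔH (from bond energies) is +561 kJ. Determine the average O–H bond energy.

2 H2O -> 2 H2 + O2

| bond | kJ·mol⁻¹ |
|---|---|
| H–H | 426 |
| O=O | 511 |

D(O–H) ≈ 481 kJ/mol

Let D be the O–H bond energy.
Σ(broken) = 4×D = 4D
Σ(formed) = 2×426 + 1×511 = 1363
ΔH = Σ(broken) − Σ(formed) = (4D) − (1363) = −1363 + 4D
Setting this equal to +561 kJ gives 4D = 1924, so D = 481 kJ/mol.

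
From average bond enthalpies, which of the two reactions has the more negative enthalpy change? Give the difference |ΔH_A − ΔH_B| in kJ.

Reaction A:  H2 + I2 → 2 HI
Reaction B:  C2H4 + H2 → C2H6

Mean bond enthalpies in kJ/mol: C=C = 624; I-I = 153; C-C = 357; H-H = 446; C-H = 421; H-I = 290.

Reaction A:
  Bonds broken (reactants):
    H-H: 1 × 446 = 446
    I-I: 1 × 153 = 153
    Σ(broken) = 599 kJ
  Bonds formed (products):
    H-I: 2 × 290 = 580
    Σ(formed) = 580 kJ
  ΔH_A = 599 − 580 = +19 kJ
Reaction B:
  Bonds broken (reactants):
    C-H: 4 × 421 = 1684
    C=C: 1 × 624 = 624
    H-H: 1 × 446 = 446
    Σ(broken) = 2754 kJ
  Bonds formed (products):
    C-C: 1 × 357 = 357
    C-H: 6 × 421 = 2526
    Σ(formed) = 2883 kJ
  ΔH_B = 2754 − 2883 = −129 kJ
ΔH_A − ΔH_B = +148 kJ, so reaction B has the more negative ΔH; |ΔH_A − ΔH_B| = 148 kJ.

Reaction B, by 148 kJ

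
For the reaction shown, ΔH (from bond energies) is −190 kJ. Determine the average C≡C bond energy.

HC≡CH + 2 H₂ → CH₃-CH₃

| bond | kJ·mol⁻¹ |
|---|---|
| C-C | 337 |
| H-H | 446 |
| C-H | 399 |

D(C≡C) ≈ 851 kJ/mol

Let D be the C≡C bond energy.
Σ(broken) = 1×D + 2×399 + 2×446 = 1690 + D
Σ(formed) = 1×337 + 6×399 = 2731
ΔH = Σ(broken) − Σ(formed) = (1690 + D) − (2731) = −1041 + D
Setting this equal to −190 kJ gives D = 851 kJ/mol.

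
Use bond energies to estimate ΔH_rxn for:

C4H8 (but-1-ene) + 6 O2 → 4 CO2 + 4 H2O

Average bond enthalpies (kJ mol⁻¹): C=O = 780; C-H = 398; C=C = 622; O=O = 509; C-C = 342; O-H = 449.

Bonds broken (reactants):
  C-C: 2 × 342 = 684
  C-H: 8 × 398 = 3184
  C=C: 1 × 622 = 622
  O=O: 6 × 509 = 3054
  Σ(broken) = 7544 kJ
Bonds formed (products):
  C=O: 8 × 780 = 6240
  O-H: 8 × 449 = 3592
  Σ(formed) = 9832 kJ
ΔH = Σ(broken) − Σ(formed) = 7544 − 9832 = −2288 kJ

ΔH ≈ −2288 kJ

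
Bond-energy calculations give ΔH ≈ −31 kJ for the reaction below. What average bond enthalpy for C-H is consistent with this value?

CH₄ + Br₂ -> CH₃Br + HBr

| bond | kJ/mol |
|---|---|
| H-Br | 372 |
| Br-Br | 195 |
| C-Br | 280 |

Let D be the C-H bond energy.
Σ(broken) = 1×195 + 4×D = 195 + 4D
Σ(formed) = 1×280 + 3×D + 1×372 = 652 + 3D
ΔH = Σ(broken) − Σ(formed) = (195 + 4D) − (652 + 3D) = −457 + D
Setting this equal to −31 kJ gives D = 426 kJ/mol.

D(C-H) ≈ 426 kJ/mol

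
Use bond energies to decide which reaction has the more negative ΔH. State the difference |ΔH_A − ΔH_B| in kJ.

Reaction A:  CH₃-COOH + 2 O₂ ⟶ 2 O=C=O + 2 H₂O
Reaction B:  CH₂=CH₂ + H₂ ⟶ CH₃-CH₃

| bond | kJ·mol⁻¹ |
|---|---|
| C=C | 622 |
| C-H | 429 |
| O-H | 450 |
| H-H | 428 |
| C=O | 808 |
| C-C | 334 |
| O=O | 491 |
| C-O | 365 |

Reaction A, by 664 kJ

Reaction A:
  Bonds broken (reactants):
    C-C: 1 × 334 = 334
    C-H: 3 × 429 = 1287
    C-O: 1 × 365 = 365
    C=O: 1 × 808 = 808
    O-H: 1 × 450 = 450
    O=O: 2 × 491 = 982
    Σ(broken) = 4226 kJ
  Bonds formed (products):
    C=O: 4 × 808 = 3232
    O-H: 4 × 450 = 1800
    Σ(formed) = 5032 kJ
  ΔH_A = 4226 − 5032 = −806 kJ
Reaction B:
  Bonds broken (reactants):
    C-H: 4 × 429 = 1716
    C=C: 1 × 622 = 622
    H-H: 1 × 428 = 428
    Σ(broken) = 2766 kJ
  Bonds formed (products):
    C-C: 1 × 334 = 334
    C-H: 6 × 429 = 2574
    Σ(formed) = 2908 kJ
  ΔH_B = 2766 − 2908 = −142 kJ
ΔH_A − ΔH_B = −664 kJ, so reaction A has the more negative ΔH; |ΔH_A − ΔH_B| = 664 kJ.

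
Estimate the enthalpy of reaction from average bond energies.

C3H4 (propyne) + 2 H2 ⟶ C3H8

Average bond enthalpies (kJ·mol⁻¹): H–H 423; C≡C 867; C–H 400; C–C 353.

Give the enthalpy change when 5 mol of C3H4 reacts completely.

Bonds broken (reactants):
  C≡C: 1 × 867 = 867
  C–C: 1 × 353 = 353
  C–H: 4 × 400 = 1600
  H–H: 2 × 423 = 846
  Σ(broken) = 3666 kJ
Bonds formed (products):
  C–C: 2 × 353 = 706
  C–H: 8 × 400 = 3200
  Σ(formed) = 3906 kJ
ΔH = Σ(broken) − Σ(formed) = 3666 − 3906 = −240 kJ
For 5× the reaction as written: 5 × (−240) = −1200 kJ

ΔH = −1200 kJ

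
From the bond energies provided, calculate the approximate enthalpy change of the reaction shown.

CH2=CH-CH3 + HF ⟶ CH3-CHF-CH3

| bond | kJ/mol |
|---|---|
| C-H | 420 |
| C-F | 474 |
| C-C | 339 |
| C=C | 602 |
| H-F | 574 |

ΔH ≈ −57 kJ

Bonds broken (reactants):
  C-C: 1 × 339 = 339
  C-H: 6 × 420 = 2520
  C=C: 1 × 602 = 602
  H-F: 1 × 574 = 574
  Σ(broken) = 4035 kJ
Bonds formed (products):
  C-C: 2 × 339 = 678
  C-F: 1 × 474 = 474
  C-H: 7 × 420 = 2940
  Σ(formed) = 4092 kJ
ΔH = Σ(broken) − Σ(formed) = 4035 − 4092 = −57 kJ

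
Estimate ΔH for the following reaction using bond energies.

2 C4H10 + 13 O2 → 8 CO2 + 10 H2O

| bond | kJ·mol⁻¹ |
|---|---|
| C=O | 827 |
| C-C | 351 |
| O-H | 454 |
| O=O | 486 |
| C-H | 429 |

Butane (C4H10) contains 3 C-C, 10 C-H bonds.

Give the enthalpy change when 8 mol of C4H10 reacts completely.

ΔH = −21232 kJ

Bonds broken (reactants):
  C-C: 6 × 351 = 2106
  C-H: 20 × 429 = 8580
  O=O: 13 × 486 = 6318
  Σ(broken) = 17004 kJ
Bonds formed (products):
  C=O: 16 × 827 = 13232
  O-H: 20 × 454 = 9080
  Σ(formed) = 22312 kJ
ΔH = Σ(broken) − Σ(formed) = 17004 − 22312 = −5308 kJ
For 4× the reaction as written: 4 × (−5308) = −21232 kJ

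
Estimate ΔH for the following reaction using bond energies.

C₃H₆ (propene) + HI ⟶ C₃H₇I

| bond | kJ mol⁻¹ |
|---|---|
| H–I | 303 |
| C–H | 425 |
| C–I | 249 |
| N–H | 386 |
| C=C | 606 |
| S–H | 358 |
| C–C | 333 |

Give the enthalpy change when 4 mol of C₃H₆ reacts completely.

Bonds broken (reactants):
  C–C: 1 × 333 = 333
  C–H: 6 × 425 = 2550
  C=C: 1 × 606 = 606
  H–I: 1 × 303 = 303
  Σ(broken) = 3792 kJ
Bonds formed (products):
  C–C: 2 × 333 = 666
  C–H: 7 × 425 = 2975
  C–I: 1 × 249 = 249
  Σ(formed) = 3890 kJ
ΔH = Σ(broken) − Σ(formed) = 3792 − 3890 = −98 kJ
For 4× the reaction as written: 4 × (−98) = −392 kJ

ΔH = −392 kJ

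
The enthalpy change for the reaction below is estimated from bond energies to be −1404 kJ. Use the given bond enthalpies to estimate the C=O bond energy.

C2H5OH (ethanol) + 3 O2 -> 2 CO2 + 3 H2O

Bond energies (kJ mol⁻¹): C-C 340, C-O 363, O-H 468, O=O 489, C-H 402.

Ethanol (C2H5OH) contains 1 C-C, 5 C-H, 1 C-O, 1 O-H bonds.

Let D be the C=O bond energy.
Σ(broken) = 1×340 + 5×402 + 1×363 + 1×468 + 3×489 = 4648
Σ(formed) = 4×D + 6×468 = 2808 + 4D
ΔH = Σ(broken) − Σ(formed) = (4648) − (2808 + 4D) = +1840 − 4D
Setting this equal to −1404 kJ gives 4D = 3244, so D = 811 kJ/mol.

D(C=O) ≈ 811 kJ/mol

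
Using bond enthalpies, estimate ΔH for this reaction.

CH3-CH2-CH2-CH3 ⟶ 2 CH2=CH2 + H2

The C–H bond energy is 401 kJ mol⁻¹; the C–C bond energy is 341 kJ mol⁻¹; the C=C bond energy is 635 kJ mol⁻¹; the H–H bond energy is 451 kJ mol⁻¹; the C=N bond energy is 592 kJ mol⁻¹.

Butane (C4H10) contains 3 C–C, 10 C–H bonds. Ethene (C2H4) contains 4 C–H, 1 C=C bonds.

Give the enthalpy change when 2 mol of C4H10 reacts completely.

Bonds broken (reactants):
  C–C: 3 × 341 = 1023
  C–H: 10 × 401 = 4010
  Σ(broken) = 5033 kJ
Bonds formed (products):
  C–H: 8 × 401 = 3208
  C=C: 2 × 635 = 1270
  H–H: 1 × 451 = 451
  Σ(formed) = 4929 kJ
ΔH = Σ(broken) − Σ(formed) = 5033 − 4929 = +104 kJ
For 2× the reaction as written: 2 × (+104) = +208 kJ

ΔH = +208 kJ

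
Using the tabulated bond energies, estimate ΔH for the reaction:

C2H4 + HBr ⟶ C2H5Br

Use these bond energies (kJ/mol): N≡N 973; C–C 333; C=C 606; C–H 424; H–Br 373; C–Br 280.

ΔH ≈ −58 kJ

Bonds broken (reactants):
  C–H: 4 × 424 = 1696
  C=C: 1 × 606 = 606
  H–Br: 1 × 373 = 373
  Σ(broken) = 2675 kJ
Bonds formed (products):
  C–Br: 1 × 280 = 280
  C–C: 1 × 333 = 333
  C–H: 5 × 424 = 2120
  Σ(formed) = 2733 kJ
ΔH = Σ(broken) − Σ(formed) = 2675 − 2733 = −58 kJ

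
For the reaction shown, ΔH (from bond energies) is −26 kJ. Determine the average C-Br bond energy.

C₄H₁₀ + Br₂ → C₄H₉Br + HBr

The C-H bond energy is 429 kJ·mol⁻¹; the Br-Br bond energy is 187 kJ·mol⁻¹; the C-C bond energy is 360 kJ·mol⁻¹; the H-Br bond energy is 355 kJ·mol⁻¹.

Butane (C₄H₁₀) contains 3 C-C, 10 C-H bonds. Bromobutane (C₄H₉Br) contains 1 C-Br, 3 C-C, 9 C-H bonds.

D(C-Br) ≈ 287 kJ/mol

Let D be the C-Br bond energy.
Σ(broken) = 1×187 + 3×360 + 10×429 = 5557
Σ(formed) = 1×D + 3×360 + 9×429 + 1×355 = 5296 + D
ΔH = Σ(broken) − Σ(formed) = (5557) − (5296 + D) = +261 − D
Setting this equal to −26 kJ gives D = 287 kJ/mol.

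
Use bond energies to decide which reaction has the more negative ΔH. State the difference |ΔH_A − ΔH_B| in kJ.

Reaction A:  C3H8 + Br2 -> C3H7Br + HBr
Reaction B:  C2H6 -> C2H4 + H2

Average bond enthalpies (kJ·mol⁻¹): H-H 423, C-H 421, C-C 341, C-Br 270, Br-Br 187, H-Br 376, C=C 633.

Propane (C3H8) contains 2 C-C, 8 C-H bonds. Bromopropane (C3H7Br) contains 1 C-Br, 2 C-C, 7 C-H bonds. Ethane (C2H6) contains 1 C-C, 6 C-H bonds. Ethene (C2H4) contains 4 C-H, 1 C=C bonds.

Reaction A, by 165 kJ

Reaction A:
  Bonds broken (reactants):
    Br-Br: 1 × 187 = 187
    C-C: 2 × 341 = 682
    C-H: 8 × 421 = 3368
    Σ(broken) = 4237 kJ
  Bonds formed (products):
    C-Br: 1 × 270 = 270
    C-C: 2 × 341 = 682
    C-H: 7 × 421 = 2947
    H-Br: 1 × 376 = 376
    Σ(formed) = 4275 kJ
  ΔH_A = 4237 − 4275 = −38 kJ
Reaction B:
  Bonds broken (reactants):
    C-C: 1 × 341 = 341
    C-H: 6 × 421 = 2526
    Σ(broken) = 2867 kJ
  Bonds formed (products):
    C-H: 4 × 421 = 1684
    C=C: 1 × 633 = 633
    H-H: 1 × 423 = 423
    Σ(formed) = 2740 kJ
  ΔH_B = 2867 − 2740 = +127 kJ
ΔH_A − ΔH_B = −165 kJ, so reaction A has the more negative ΔH; |ΔH_A − ΔH_B| = 165 kJ.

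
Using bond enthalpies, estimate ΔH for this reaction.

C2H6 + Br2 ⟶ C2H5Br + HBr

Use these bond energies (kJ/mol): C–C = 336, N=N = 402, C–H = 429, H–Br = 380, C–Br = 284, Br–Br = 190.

ΔH ≈ −45 kJ

Bonds broken (reactants):
  Br–Br: 1 × 190 = 190
  C–C: 1 × 336 = 336
  C–H: 6 × 429 = 2574
  Σ(broken) = 3100 kJ
Bonds formed (products):
  C–Br: 1 × 284 = 284
  C–C: 1 × 336 = 336
  C–H: 5 × 429 = 2145
  H–Br: 1 × 380 = 380
  Σ(formed) = 3145 kJ
ΔH = Σ(broken) − Σ(formed) = 3100 − 3145 = −45 kJ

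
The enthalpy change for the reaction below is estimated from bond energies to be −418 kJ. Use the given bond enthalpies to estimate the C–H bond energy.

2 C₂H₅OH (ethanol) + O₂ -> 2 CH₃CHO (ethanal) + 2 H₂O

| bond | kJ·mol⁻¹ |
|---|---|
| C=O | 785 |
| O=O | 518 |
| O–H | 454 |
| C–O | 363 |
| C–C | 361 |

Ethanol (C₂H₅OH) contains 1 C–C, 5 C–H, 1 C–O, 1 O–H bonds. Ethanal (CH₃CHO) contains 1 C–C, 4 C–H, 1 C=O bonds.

D(C–H) ≈ 408 kJ/mol

Let D be the C–H bond energy.
Σ(broken) = 2×361 + 10×D + 2×363 + 2×454 + 1×518 = 2874 + 10D
Σ(formed) = 2×361 + 8×D + 2×785 + 4×454 = 4108 + 8D
ΔH = Σ(broken) − Σ(formed) = (2874 + 10D) − (4108 + 8D) = −1234 + 2D
Setting this equal to −418 kJ gives 2D = 816, so D = 408 kJ/mol.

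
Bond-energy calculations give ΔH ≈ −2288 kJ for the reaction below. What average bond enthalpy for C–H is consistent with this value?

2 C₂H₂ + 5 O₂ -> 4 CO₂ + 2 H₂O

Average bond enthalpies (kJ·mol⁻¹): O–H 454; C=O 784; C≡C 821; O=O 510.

Let D be the C–H bond energy.
Σ(broken) = 2×821 + 4×D + 5×510 = 4192 + 4D
Σ(formed) = 8×784 + 4×454 = 8088
ΔH = Σ(broken) − Σ(formed) = (4192 + 4D) − (8088) = −3896 + 4D
Setting this equal to −2288 kJ gives 4D = 1608, so D = 402 kJ/mol.

D(C–H) ≈ 402 kJ/mol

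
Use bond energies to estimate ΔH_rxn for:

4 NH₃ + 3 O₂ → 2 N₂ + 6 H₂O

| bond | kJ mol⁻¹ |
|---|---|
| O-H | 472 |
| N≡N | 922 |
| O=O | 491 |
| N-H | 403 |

Bonds broken (reactants):
  N-H: 12 × 403 = 4836
  O=O: 3 × 491 = 1473
  Σ(broken) = 6309 kJ
Bonds formed (products):
  N≡N: 2 × 922 = 1844
  O-H: 12 × 472 = 5664
  Σ(formed) = 7508 kJ
ΔH = Σ(broken) − Σ(formed) = 6309 − 7508 = −1199 kJ

ΔH ≈ −1199 kJ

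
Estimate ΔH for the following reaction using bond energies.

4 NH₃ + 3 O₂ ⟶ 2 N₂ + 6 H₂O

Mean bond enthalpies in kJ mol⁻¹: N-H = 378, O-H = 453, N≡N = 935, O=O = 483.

ΔH ≈ −1321 kJ

Bonds broken (reactants):
  N-H: 12 × 378 = 4536
  O=O: 3 × 483 = 1449
  Σ(broken) = 5985 kJ
Bonds formed (products):
  N≡N: 2 × 935 = 1870
  O-H: 12 × 453 = 5436
  Σ(formed) = 7306 kJ
ΔH = Σ(broken) − Σ(formed) = 5985 − 7306 = −1321 kJ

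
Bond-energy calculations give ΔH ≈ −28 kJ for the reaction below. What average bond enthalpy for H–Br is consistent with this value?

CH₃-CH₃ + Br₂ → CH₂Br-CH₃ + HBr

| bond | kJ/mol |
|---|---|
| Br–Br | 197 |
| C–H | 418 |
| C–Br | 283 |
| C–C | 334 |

Let D be the H–Br bond energy.
Σ(broken) = 1×197 + 1×334 + 6×418 = 3039
Σ(formed) = 1×283 + 1×334 + 5×418 + 1×D = 2707 + D
ΔH = Σ(broken) − Σ(formed) = (3039) − (2707 + D) = +332 − D
Setting this equal to −28 kJ gives D = 360 kJ/mol.

D(H–Br) ≈ 360 kJ/mol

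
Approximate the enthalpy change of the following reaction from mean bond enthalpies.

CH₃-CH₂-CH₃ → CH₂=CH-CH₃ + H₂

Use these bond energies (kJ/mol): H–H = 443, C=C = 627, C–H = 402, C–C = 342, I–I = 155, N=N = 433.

Bonds broken (reactants):
  C–C: 2 × 342 = 684
  C–H: 8 × 402 = 3216
  Σ(broken) = 3900 kJ
Bonds formed (products):
  C–C: 1 × 342 = 342
  C–H: 6 × 402 = 2412
  C=C: 1 × 627 = 627
  H–H: 1 × 443 = 443
  Σ(formed) = 3824 kJ
ΔH = Σ(broken) − Σ(formed) = 3900 − 3824 = +76 kJ

ΔH ≈ +76 kJ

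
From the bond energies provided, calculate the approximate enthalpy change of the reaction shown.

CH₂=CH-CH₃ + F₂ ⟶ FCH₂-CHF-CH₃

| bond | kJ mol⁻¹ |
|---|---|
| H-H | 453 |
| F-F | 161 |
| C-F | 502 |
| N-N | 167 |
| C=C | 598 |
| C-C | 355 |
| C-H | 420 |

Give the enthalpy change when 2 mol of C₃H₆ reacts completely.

Bonds broken (reactants):
  C-C: 1 × 355 = 355
  C-H: 6 × 420 = 2520
  C=C: 1 × 598 = 598
  F-F: 1 × 161 = 161
  Σ(broken) = 3634 kJ
Bonds formed (products):
  C-C: 2 × 355 = 710
  C-F: 2 × 502 = 1004
  C-H: 6 × 420 = 2520
  Σ(formed) = 4234 kJ
ΔH = Σ(broken) − Σ(formed) = 3634 − 4234 = −600 kJ
For 2× the reaction as written: 2 × (−600) = −1200 kJ

ΔH = −1200 kJ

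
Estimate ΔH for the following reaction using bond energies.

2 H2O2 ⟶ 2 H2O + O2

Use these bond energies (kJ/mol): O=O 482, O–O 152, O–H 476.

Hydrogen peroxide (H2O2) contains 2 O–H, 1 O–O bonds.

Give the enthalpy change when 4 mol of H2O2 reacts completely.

Bonds broken (reactants):
  O–H: 4 × 476 = 1904
  O–O: 2 × 152 = 304
  Σ(broken) = 2208 kJ
Bonds formed (products):
  O–H: 4 × 476 = 1904
  O=O: 1 × 482 = 482
  Σ(formed) = 2386 kJ
ΔH = Σ(broken) − Σ(formed) = 2208 − 2386 = −178 kJ
For 2× the reaction as written: 2 × (−178) = −356 kJ

ΔH = −356 kJ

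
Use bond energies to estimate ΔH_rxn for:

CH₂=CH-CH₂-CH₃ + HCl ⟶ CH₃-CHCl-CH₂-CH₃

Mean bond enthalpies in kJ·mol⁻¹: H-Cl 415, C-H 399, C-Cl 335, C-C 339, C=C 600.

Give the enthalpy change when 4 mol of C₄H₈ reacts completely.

Bonds broken (reactants):
  C-C: 2 × 339 = 678
  C-H: 8 × 399 = 3192
  C=C: 1 × 600 = 600
  H-Cl: 1 × 415 = 415
  Σ(broken) = 4885 kJ
Bonds formed (products):
  C-C: 3 × 339 = 1017
  C-Cl: 1 × 335 = 335
  C-H: 9 × 399 = 3591
  Σ(formed) = 4943 kJ
ΔH = Σ(broken) − Σ(formed) = 4885 − 4943 = −58 kJ
For 4× the reaction as written: 4 × (−58) = −232 kJ

ΔH = −232 kJ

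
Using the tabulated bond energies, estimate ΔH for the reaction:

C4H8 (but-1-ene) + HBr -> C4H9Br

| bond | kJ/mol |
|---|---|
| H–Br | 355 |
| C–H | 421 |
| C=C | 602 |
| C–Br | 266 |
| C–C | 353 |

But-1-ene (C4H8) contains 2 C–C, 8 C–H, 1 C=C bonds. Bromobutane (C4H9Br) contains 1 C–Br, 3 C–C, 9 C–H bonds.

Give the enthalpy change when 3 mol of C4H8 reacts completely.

ΔH = −249 kJ

Bonds broken (reactants):
  C–C: 2 × 353 = 706
  C–H: 8 × 421 = 3368
  C=C: 1 × 602 = 602
  H–Br: 1 × 355 = 355
  Σ(broken) = 5031 kJ
Bonds formed (products):
  C–Br: 1 × 266 = 266
  C–C: 3 × 353 = 1059
  C–H: 9 × 421 = 3789
  Σ(formed) = 5114 kJ
ΔH = Σ(broken) − Σ(formed) = 5031 − 5114 = −83 kJ
For 3× the reaction as written: 3 × (−83) = −249 kJ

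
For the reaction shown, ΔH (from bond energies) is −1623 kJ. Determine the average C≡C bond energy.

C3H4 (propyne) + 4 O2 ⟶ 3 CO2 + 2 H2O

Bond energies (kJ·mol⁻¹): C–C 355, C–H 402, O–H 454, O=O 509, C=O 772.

Let D be the C≡C bond energy.
Σ(broken) = 1×D + 1×355 + 4×402 + 4×509 = 3999 + D
Σ(formed) = 6×772 + 4×454 = 6448
ΔH = Σ(broken) − Σ(formed) = (3999 + D) − (6448) = −2449 + D
Setting this equal to −1623 kJ gives D = 826 kJ/mol.

D(C≡C) ≈ 826 kJ/mol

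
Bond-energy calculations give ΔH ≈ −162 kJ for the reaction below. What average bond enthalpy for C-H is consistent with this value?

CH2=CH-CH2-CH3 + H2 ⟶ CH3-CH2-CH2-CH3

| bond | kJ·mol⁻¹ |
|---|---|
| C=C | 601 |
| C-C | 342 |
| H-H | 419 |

Let D be the C-H bond energy.
Σ(broken) = 2×342 + 8×D + 1×601 + 1×419 = 1704 + 8D
Σ(formed) = 3×342 + 10×D = 1026 + 10D
ΔH = Σ(broken) − Σ(formed) = (1704 + 8D) − (1026 + 10D) = +678 − 2D
Setting this equal to −162 kJ gives 2D = 840, so D = 420 kJ/mol.

D(C-H) ≈ 420 kJ/mol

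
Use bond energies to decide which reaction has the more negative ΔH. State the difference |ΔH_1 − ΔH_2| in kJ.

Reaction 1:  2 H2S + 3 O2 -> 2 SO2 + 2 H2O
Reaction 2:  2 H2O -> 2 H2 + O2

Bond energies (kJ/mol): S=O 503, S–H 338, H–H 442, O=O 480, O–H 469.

Reaction 1, by 1608 kJ

Reaction 1:
  Bonds broken (reactants):
    O=O: 3 × 480 = 1440
    S–H: 4 × 338 = 1352
    Σ(broken) = 2792 kJ
  Bonds formed (products):
    O–H: 4 × 469 = 1876
    S=O: 4 × 503 = 2012
    Σ(formed) = 3888 kJ
  ΔH_1 = 2792 − 3888 = −1096 kJ
Reaction 2:
  Bonds broken (reactants):
    O–H: 4 × 469 = 1876
    Σ(broken) = 1876 kJ
  Bonds formed (products):
    H–H: 2 × 442 = 884
    O=O: 1 × 480 = 480
    Σ(formed) = 1364 kJ
  ΔH_2 = 1876 − 1364 = +512 kJ
ΔH_1 − ΔH_2 = −1608 kJ, so reaction 1 has the more negative ΔH; |ΔH_1 − ΔH_2| = 1608 kJ.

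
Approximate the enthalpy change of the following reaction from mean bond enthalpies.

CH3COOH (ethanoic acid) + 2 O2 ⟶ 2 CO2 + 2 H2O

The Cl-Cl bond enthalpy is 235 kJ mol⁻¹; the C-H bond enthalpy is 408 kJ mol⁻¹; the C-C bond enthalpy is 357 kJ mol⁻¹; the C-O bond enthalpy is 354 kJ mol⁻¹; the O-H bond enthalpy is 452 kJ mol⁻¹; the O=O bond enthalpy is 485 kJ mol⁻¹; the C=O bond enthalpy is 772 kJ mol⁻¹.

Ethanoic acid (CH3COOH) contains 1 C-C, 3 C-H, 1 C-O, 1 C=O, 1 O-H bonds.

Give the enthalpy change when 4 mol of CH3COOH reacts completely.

Bonds broken (reactants):
  C-C: 1 × 357 = 357
  C-H: 3 × 408 = 1224
  C-O: 1 × 354 = 354
  C=O: 1 × 772 = 772
  O-H: 1 × 452 = 452
  O=O: 2 × 485 = 970
  Σ(broken) = 4129 kJ
Bonds formed (products):
  C=O: 4 × 772 = 3088
  O-H: 4 × 452 = 1808
  Σ(formed) = 4896 kJ
ΔH = Σ(broken) − Σ(formed) = 4129 − 4896 = −767 kJ
For 4× the reaction as written: 4 × (−767) = −3068 kJ

ΔH = −3068 kJ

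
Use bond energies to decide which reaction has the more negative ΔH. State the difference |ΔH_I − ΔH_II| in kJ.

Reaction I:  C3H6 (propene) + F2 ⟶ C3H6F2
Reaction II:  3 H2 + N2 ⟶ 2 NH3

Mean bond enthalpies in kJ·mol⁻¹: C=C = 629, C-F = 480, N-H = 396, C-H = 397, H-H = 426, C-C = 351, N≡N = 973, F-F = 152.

Reaction I, by 405 kJ

Reaction I:
  Bonds broken (reactants):
    C-C: 1 × 351 = 351
    C-H: 6 × 397 = 2382
    C=C: 1 × 629 = 629
    F-F: 1 × 152 = 152
    Σ(broken) = 3514 kJ
  Bonds formed (products):
    C-C: 2 × 351 = 702
    C-F: 2 × 480 = 960
    C-H: 6 × 397 = 2382
    Σ(formed) = 4044 kJ
  ΔH_I = 3514 − 4044 = −530 kJ
Reaction II:
  Bonds broken (reactants):
    H-H: 3 × 426 = 1278
    N≡N: 1 × 973 = 973
    Σ(broken) = 2251 kJ
  Bonds formed (products):
    N-H: 6 × 396 = 2376
    Σ(formed) = 2376 kJ
  ΔH_II = 2251 − 2376 = −125 kJ
ΔH_I − ΔH_II = −405 kJ, so reaction I has the more negative ΔH; |ΔH_I − ΔH_II| = 405 kJ.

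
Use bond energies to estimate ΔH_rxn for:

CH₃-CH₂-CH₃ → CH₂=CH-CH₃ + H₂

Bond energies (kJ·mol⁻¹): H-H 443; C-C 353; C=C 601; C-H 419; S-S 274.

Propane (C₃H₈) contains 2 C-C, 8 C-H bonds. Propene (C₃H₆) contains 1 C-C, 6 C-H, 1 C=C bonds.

Bonds broken (reactants):
  C-C: 2 × 353 = 706
  C-H: 8 × 419 = 3352
  Σ(broken) = 4058 kJ
Bonds formed (products):
  C-C: 1 × 353 = 353
  C-H: 6 × 419 = 2514
  C=C: 1 × 601 = 601
  H-H: 1 × 443 = 443
  Σ(formed) = 3911 kJ
ΔH = Σ(broken) − Σ(formed) = 4058 − 3911 = +147 kJ

ΔH ≈ +147 kJ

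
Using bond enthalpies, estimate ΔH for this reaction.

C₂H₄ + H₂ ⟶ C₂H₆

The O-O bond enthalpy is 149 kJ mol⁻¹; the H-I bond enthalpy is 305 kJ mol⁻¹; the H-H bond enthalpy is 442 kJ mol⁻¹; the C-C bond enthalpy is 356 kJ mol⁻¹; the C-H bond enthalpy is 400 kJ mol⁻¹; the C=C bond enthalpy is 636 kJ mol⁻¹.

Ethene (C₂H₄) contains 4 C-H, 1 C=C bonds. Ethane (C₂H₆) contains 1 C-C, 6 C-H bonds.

ΔH ≈ −78 kJ

Bonds broken (reactants):
  C-H: 4 × 400 = 1600
  C=C: 1 × 636 = 636
  H-H: 1 × 442 = 442
  Σ(broken) = 2678 kJ
Bonds formed (products):
  C-C: 1 × 356 = 356
  C-H: 6 × 400 = 2400
  Σ(formed) = 2756 kJ
ΔH = Σ(broken) − Σ(formed) = 2678 − 2756 = −78 kJ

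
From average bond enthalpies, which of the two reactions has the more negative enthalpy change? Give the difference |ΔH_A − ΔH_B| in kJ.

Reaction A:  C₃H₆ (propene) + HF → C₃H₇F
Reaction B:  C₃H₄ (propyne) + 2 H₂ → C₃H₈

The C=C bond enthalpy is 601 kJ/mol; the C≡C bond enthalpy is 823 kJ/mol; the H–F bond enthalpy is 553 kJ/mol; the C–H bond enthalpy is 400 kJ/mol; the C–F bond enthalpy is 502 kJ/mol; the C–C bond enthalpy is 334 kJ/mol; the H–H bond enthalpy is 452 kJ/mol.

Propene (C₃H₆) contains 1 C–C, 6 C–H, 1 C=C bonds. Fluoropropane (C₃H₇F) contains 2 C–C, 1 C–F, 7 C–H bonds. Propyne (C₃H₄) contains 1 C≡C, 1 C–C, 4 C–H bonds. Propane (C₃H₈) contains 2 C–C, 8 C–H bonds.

Reaction B, by 125 kJ

Reaction A:
  Bonds broken (reactants):
    C–C: 1 × 334 = 334
    C–H: 6 × 400 = 2400
    C=C: 1 × 601 = 601
    H–F: 1 × 553 = 553
    Σ(broken) = 3888 kJ
  Bonds formed (products):
    C–C: 2 × 334 = 668
    C–F: 1 × 502 = 502
    C–H: 7 × 400 = 2800
    Σ(formed) = 3970 kJ
  ΔH_A = 3888 − 3970 = −82 kJ
Reaction B:
  Bonds broken (reactants):
    C≡C: 1 × 823 = 823
    C–C: 1 × 334 = 334
    C–H: 4 × 400 = 1600
    H–H: 2 × 452 = 904
    Σ(broken) = 3661 kJ
  Bonds formed (products):
    C–C: 2 × 334 = 668
    C–H: 8 × 400 = 3200
    Σ(formed) = 3868 kJ
  ΔH_B = 3661 − 3868 = −207 kJ
ΔH_A − ΔH_B = +125 kJ, so reaction B has the more negative ΔH; |ΔH_A − ΔH_B| = 125 kJ.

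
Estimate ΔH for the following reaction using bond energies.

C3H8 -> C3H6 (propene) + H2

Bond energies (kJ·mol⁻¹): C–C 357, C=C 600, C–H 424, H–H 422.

Bonds broken (reactants):
  C–C: 2 × 357 = 714
  C–H: 8 × 424 = 3392
  Σ(broken) = 4106 kJ
Bonds formed (products):
  C–C: 1 × 357 = 357
  C–H: 6 × 424 = 2544
  C=C: 1 × 600 = 600
  H–H: 1 × 422 = 422
  Σ(formed) = 3923 kJ
ΔH = Σ(broken) − Σ(formed) = 4106 − 3923 = +183 kJ

ΔH ≈ +183 kJ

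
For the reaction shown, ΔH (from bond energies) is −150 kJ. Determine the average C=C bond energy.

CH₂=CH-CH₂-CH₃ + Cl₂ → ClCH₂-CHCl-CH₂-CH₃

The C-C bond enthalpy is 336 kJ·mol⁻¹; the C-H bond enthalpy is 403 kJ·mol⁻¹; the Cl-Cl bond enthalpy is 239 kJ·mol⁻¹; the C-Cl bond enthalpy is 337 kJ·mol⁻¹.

Let D be the C=C bond energy.
Σ(broken) = 2×336 + 8×403 + 1×D + 1×239 = 4135 + D
Σ(formed) = 3×336 + 2×337 + 8×403 = 4906
ΔH = Σ(broken) − Σ(formed) = (4135 + D) − (4906) = −771 + D
Setting this equal to −150 kJ gives D = 621 kJ/mol.

D(C=C) ≈ 621 kJ/mol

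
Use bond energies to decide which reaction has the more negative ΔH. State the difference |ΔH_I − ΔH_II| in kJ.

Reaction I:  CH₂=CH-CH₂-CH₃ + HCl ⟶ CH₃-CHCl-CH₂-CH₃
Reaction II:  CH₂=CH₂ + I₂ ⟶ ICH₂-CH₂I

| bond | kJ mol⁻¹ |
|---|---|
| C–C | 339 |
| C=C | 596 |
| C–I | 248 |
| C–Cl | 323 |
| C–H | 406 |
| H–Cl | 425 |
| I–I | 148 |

Reaction I:
  Bonds broken (reactants):
    C–C: 2 × 339 = 678
    C–H: 8 × 406 = 3248
    C=C: 1 × 596 = 596
    H–Cl: 1 × 425 = 425
    Σ(broken) = 4947 kJ
  Bonds formed (products):
    C–C: 3 × 339 = 1017
    C–Cl: 1 × 323 = 323
    C–H: 9 × 406 = 3654
    Σ(formed) = 4994 kJ
  ΔH_I = 4947 − 4994 = −47 kJ
Reaction II:
  Bonds broken (reactants):
    C–H: 4 × 406 = 1624
    C=C: 1 × 596 = 596
    I–I: 1 × 148 = 148
    Σ(broken) = 2368 kJ
  Bonds formed (products):
    C–C: 1 × 339 = 339
    C–H: 4 × 406 = 1624
    C–I: 2 × 248 = 496
    Σ(formed) = 2459 kJ
  ΔH_II = 2368 − 2459 = −91 kJ
ΔH_I − ΔH_II = +44 kJ, so reaction II has the more negative ΔH; |ΔH_I − ΔH_II| = 44 kJ.

Reaction II, by 44 kJ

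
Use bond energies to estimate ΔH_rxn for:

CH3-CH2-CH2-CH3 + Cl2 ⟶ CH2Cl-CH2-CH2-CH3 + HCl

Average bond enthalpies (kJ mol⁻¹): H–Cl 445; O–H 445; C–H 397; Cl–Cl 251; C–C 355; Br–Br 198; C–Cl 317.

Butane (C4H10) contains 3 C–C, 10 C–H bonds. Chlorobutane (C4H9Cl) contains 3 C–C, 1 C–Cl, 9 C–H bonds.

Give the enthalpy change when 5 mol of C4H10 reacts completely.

Bonds broken (reactants):
  C–C: 3 × 355 = 1065
  C–H: 10 × 397 = 3970
  Cl–Cl: 1 × 251 = 251
  Σ(broken) = 5286 kJ
Bonds formed (products):
  C–C: 3 × 355 = 1065
  C–Cl: 1 × 317 = 317
  C–H: 9 × 397 = 3573
  H–Cl: 1 × 445 = 445
  Σ(formed) = 5400 kJ
ΔH = Σ(broken) − Σ(formed) = 5286 − 5400 = −114 kJ
For 5× the reaction as written: 5 × (−114) = −570 kJ

ΔH = −570 kJ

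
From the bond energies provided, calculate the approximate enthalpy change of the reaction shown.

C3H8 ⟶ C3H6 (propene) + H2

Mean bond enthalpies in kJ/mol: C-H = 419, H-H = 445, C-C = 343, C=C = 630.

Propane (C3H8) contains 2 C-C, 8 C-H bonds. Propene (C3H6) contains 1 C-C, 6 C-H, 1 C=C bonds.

ΔH ≈ +106 kJ

Bonds broken (reactants):
  C-C: 2 × 343 = 686
  C-H: 8 × 419 = 3352
  Σ(broken) = 4038 kJ
Bonds formed (products):
  C-C: 1 × 343 = 343
  C-H: 6 × 419 = 2514
  C=C: 1 × 630 = 630
  H-H: 1 × 445 = 445
  Σ(formed) = 3932 kJ
ΔH = Σ(broken) − Σ(formed) = 4038 − 3932 = +106 kJ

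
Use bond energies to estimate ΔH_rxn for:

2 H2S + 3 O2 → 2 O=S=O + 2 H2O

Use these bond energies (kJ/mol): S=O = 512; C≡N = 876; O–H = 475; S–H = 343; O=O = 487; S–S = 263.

ΔH ≈ −1115 kJ

Bonds broken (reactants):
  O=O: 3 × 487 = 1461
  S–H: 4 × 343 = 1372
  Σ(broken) = 2833 kJ
Bonds formed (products):
  O–H: 4 × 475 = 1900
  S=O: 4 × 512 = 2048
  Σ(formed) = 3948 kJ
ΔH = Σ(broken) − Σ(formed) = 2833 − 3948 = −1115 kJ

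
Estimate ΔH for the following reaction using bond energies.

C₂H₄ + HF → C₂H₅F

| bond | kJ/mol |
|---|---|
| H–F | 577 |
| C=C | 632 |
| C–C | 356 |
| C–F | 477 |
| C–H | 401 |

ΔH ≈ −25 kJ

Bonds broken (reactants):
  C–H: 4 × 401 = 1604
  C=C: 1 × 632 = 632
  H–F: 1 × 577 = 577
  Σ(broken) = 2813 kJ
Bonds formed (products):
  C–C: 1 × 356 = 356
  C–F: 1 × 477 = 477
  C–H: 5 × 401 = 2005
  Σ(formed) = 2838 kJ
ΔH = Σ(broken) − Σ(formed) = 2813 − 2838 = −25 kJ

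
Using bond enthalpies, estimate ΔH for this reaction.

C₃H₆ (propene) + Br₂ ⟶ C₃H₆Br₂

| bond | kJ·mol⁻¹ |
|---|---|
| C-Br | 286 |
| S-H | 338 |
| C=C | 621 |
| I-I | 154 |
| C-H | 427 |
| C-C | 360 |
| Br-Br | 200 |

Bonds broken (reactants):
  Br-Br: 1 × 200 = 200
  C-C: 1 × 360 = 360
  C-H: 6 × 427 = 2562
  C=C: 1 × 621 = 621
  Σ(broken) = 3743 kJ
Bonds formed (products):
  C-Br: 2 × 286 = 572
  C-C: 2 × 360 = 720
  C-H: 6 × 427 = 2562
  Σ(formed) = 3854 kJ
ΔH = Σ(broken) − Σ(formed) = 3743 − 3854 = −111 kJ

ΔH ≈ −111 kJ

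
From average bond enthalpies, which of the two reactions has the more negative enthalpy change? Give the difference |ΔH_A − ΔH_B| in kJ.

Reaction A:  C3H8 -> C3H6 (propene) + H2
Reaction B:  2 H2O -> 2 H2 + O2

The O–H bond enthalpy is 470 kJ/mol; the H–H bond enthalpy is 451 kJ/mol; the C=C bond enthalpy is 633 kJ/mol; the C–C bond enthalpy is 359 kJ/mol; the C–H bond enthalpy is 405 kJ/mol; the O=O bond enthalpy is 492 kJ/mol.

Reaction A, by 401 kJ

Reaction A:
  Bonds broken (reactants):
    C–C: 2 × 359 = 718
    C–H: 8 × 405 = 3240
    Σ(broken) = 3958 kJ
  Bonds formed (products):
    C–C: 1 × 359 = 359
    C–H: 6 × 405 = 2430
    C=C: 1 × 633 = 633
    H–H: 1 × 451 = 451
    Σ(formed) = 3873 kJ
  ΔH_A = 3958 − 3873 = +85 kJ
Reaction B:
  Bonds broken (reactants):
    O–H: 4 × 470 = 1880
    Σ(broken) = 1880 kJ
  Bonds formed (products):
    H–H: 2 × 451 = 902
    O=O: 1 × 492 = 492
    Σ(formed) = 1394 kJ
  ΔH_B = 1880 − 1394 = +486 kJ
ΔH_A − ΔH_B = −401 kJ, so reaction A has the more negative ΔH; |ΔH_A − ΔH_B| = 401 kJ.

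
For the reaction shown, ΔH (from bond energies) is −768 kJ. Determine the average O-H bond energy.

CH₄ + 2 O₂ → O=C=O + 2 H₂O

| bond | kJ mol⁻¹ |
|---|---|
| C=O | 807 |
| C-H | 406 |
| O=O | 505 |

Let D be the O-H bond energy.
Σ(broken) = 4×406 + 2×505 = 2634
Σ(formed) = 2×807 + 4×D = 1614 + 4D
ΔH = Σ(broken) − Σ(formed) = (2634) − (1614 + 4D) = +1020 − 4D
Setting this equal to −768 kJ gives 4D = 1788, so D = 447 kJ/mol.

D(O-H) ≈ 447 kJ/mol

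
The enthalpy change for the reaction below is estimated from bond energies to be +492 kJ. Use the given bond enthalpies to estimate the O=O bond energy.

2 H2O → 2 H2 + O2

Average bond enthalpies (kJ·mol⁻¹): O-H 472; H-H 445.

D(O=O) ≈ 506 kJ/mol

Let D be the O=O bond energy.
Σ(broken) = 4×472 = 1888
Σ(formed) = 2×445 + 1×D = 890 + D
ΔH = Σ(broken) − Σ(formed) = (1888) − (890 + D) = +998 − D
Setting this equal to +492 kJ gives D = 506 kJ/mol.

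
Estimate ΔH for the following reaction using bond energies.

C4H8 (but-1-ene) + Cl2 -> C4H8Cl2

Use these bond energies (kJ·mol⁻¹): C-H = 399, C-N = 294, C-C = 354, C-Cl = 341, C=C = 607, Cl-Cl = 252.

ΔH ≈ −177 kJ

Bonds broken (reactants):
  C-C: 2 × 354 = 708
  C-H: 8 × 399 = 3192
  C=C: 1 × 607 = 607
  Cl-Cl: 1 × 252 = 252
  Σ(broken) = 4759 kJ
Bonds formed (products):
  C-C: 3 × 354 = 1062
  C-Cl: 2 × 341 = 682
  C-H: 8 × 399 = 3192
  Σ(formed) = 4936 kJ
ΔH = Σ(broken) − Σ(formed) = 4759 − 4936 = −177 kJ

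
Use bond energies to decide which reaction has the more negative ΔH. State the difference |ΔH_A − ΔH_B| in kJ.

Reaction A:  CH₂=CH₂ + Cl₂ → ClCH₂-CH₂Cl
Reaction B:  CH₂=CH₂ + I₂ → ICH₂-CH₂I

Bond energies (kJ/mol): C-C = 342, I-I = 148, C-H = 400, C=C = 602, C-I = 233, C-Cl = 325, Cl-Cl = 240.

Reaction A:
  Bonds broken (reactants):
    C-H: 4 × 400 = 1600
    C=C: 1 × 602 = 602
    Cl-Cl: 1 × 240 = 240
    Σ(broken) = 2442 kJ
  Bonds formed (products):
    C-C: 1 × 342 = 342
    C-Cl: 2 × 325 = 650
    C-H: 4 × 400 = 1600
    Σ(formed) = 2592 kJ
  ΔH_A = 2442 − 2592 = −150 kJ
Reaction B:
  Bonds broken (reactants):
    C-H: 4 × 400 = 1600
    C=C: 1 × 602 = 602
    I-I: 1 × 148 = 148
    Σ(broken) = 2350 kJ
  Bonds formed (products):
    C-C: 1 × 342 = 342
    C-H: 4 × 400 = 1600
    C-I: 2 × 233 = 466
    Σ(formed) = 2408 kJ
  ΔH_B = 2350 − 2408 = −58 kJ
ΔH_A − ΔH_B = −92 kJ, so reaction A has the more negative ΔH; |ΔH_A − ΔH_B| = 92 kJ.

Reaction A, by 92 kJ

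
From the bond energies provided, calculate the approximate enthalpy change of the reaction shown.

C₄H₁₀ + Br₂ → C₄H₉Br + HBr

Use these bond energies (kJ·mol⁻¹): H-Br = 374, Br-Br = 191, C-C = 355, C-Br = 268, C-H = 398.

Bonds broken (reactants):
  Br-Br: 1 × 191 = 191
  C-C: 3 × 355 = 1065
  C-H: 10 × 398 = 3980
  Σ(broken) = 5236 kJ
Bonds formed (products):
  C-Br: 1 × 268 = 268
  C-C: 3 × 355 = 1065
  C-H: 9 × 398 = 3582
  H-Br: 1 × 374 = 374
  Σ(formed) = 5289 kJ
ΔH = Σ(broken) − Σ(formed) = 5236 − 5289 = −53 kJ

ΔH ≈ −53 kJ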